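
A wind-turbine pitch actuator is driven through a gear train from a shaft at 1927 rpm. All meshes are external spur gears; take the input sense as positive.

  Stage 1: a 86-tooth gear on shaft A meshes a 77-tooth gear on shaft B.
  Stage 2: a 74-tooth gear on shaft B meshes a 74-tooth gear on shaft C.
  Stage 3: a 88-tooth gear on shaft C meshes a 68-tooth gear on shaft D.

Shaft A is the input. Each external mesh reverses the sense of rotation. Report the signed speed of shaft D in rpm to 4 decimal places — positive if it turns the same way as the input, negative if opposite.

Stage 1 [86T→77T]: ω = 1927.0000×86/77 = 2152.2338 rpm, dir flips to −; running = −2152.2338
Stage 2 [74T→74T]: ω = 2152.2338×74/74 = 2152.2338 rpm, dir flips to +; running = +2152.2338
Stage 3 [88T→68T]: ω = 2152.2338×88/68 = 2785.2437 rpm, dir flips to −; running = −2785.2437

-2785.2437 rpm (opposite to input, |ω| = 2785.2437 rpm)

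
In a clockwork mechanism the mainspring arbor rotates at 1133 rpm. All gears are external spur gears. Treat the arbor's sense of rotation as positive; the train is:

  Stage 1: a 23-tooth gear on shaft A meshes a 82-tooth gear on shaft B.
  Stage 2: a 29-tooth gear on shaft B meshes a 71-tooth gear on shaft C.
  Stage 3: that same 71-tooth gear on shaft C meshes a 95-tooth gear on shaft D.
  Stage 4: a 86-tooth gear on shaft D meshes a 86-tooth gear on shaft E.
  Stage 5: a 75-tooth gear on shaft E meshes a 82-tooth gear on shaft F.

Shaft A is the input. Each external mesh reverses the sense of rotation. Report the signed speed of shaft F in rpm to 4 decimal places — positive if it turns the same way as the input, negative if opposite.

Stage 1 [23T→82T]: ω = 1133.0000×23/82 = 317.7927 rpm, dir flips to −; running = −317.7927
Stage 2 [29T→71T]: ω = 317.7927×29/71 = 129.8026 rpm, dir flips to +; running = +129.8026
Stage 3 [71T→95T]: ω = 129.8026×71/95 = 97.0104 rpm, dir flips to −; running = −97.0104
Stage 4 [86T→86T]: ω = 97.0104×86/86 = 97.0104 rpm, dir flips to +; running = +97.0104
Stage 5 [75T→82T]: ω = 97.0104×75/82 = 88.7290 rpm, dir flips to −; running = −88.7290

-88.7290 rpm (opposite to input, |ω| = 88.7290 rpm)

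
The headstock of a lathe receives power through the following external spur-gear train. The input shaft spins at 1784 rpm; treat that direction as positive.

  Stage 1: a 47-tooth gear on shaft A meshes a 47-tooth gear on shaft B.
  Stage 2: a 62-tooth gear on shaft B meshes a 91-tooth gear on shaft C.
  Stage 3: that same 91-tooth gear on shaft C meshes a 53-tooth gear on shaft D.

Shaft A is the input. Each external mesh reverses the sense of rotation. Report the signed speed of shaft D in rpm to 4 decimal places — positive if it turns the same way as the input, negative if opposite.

-2086.9434 rpm (opposite to input, |ω| = 2086.9434 rpm)

Stage 1 [47T→47T]: ω = 1784.0000×47/47 = 1784.0000 rpm, dir flips to −; running = −1784.0000
Stage 2 [62T→91T]: ω = 1784.0000×62/91 = 1215.4725 rpm, dir flips to +; running = +1215.4725
Stage 3 [91T→53T]: ω = 1215.4725×91/53 = 2086.9434 rpm, dir flips to −; running = −2086.9434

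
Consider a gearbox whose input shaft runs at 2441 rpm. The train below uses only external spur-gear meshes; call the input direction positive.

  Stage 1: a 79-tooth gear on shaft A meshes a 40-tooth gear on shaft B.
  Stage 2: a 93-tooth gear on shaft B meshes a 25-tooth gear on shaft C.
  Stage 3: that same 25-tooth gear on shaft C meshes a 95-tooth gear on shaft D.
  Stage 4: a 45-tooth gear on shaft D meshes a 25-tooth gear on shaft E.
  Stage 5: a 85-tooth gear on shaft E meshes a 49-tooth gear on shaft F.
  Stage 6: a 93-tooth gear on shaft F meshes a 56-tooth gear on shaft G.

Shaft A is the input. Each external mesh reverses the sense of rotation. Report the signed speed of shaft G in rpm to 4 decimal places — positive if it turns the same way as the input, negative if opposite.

+24472.8470 rpm (same as input, |ω| = 24472.8470 rpm)

Stage 1 [79T→40T]: ω = 2441.0000×79/40 = 4820.9750 rpm, dir flips to −; running = −4820.9750
Stage 2 [93T→25T]: ω = 4820.9750×93/25 = 17934.0270 rpm, dir flips to +; running = +17934.0270
Stage 3 [25T→95T]: ω = 17934.0270×25/95 = 4719.4808 rpm, dir flips to −; running = −4719.4808
Stage 4 [45T→25T]: ω = 4719.4808×45/25 = 8495.0654 rpm, dir flips to +; running = +8495.0654
Stage 5 [85T→49T]: ω = 8495.0654×85/49 = 14736.3380 rpm, dir flips to −; running = −14736.3380
Stage 6 [93T→56T]: ω = 14736.3380×93/56 = 24472.8470 rpm, dir flips to +; running = +24472.8470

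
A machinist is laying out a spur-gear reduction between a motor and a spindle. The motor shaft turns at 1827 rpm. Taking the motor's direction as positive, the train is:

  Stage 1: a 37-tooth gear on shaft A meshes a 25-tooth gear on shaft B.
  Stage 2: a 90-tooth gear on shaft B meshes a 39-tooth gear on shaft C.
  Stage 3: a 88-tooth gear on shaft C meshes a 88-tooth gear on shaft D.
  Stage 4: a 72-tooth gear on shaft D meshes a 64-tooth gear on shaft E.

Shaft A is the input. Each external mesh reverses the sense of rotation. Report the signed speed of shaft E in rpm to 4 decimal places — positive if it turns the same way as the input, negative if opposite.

+7019.8962 rpm (same as input, |ω| = 7019.8962 rpm)

Stage 1 [37T→25T]: ω = 1827.0000×37/25 = 2703.9600 rpm, dir flips to −; running = −2703.9600
Stage 2 [90T→39T]: ω = 2703.9600×90/39 = 6239.9077 rpm, dir flips to +; running = +6239.9077
Stage 3 [88T→88T]: ω = 6239.9077×88/88 = 6239.9077 rpm, dir flips to −; running = −6239.9077
Stage 4 [72T→64T]: ω = 6239.9077×72/64 = 7019.8962 rpm, dir flips to +; running = +7019.8962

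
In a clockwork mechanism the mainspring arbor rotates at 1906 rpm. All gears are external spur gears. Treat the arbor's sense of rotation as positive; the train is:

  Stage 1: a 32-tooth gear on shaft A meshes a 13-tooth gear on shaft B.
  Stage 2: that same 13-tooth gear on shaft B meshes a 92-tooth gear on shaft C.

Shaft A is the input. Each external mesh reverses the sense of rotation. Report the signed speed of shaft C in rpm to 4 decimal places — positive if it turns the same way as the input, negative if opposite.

Stage 1 [32T→13T]: ω = 1906.0000×32/13 = 4691.6923 rpm, dir flips to −; running = −4691.6923
Stage 2 [13T→92T]: ω = 4691.6923×13/92 = 662.9565 rpm, dir flips to +; running = +662.9565

+662.9565 rpm (same as input, |ω| = 662.9565 rpm)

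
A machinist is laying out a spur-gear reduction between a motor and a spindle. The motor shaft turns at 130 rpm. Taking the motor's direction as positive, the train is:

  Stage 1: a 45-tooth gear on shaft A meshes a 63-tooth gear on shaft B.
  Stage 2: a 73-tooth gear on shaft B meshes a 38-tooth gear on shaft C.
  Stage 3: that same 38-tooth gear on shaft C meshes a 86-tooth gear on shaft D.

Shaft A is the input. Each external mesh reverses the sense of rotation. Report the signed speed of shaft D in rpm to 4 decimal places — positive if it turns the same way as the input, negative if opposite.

Stage 1 [45T→63T]: ω = 130.0000×45/63 = 92.8571 rpm, dir flips to −; running = −92.8571
Stage 2 [73T→38T]: ω = 92.8571×73/38 = 178.3835 rpm, dir flips to +; running = +178.3835
Stage 3 [38T→86T]: ω = 178.3835×38/86 = 78.8206 rpm, dir flips to −; running = −78.8206

-78.8206 rpm (opposite to input, |ω| = 78.8206 rpm)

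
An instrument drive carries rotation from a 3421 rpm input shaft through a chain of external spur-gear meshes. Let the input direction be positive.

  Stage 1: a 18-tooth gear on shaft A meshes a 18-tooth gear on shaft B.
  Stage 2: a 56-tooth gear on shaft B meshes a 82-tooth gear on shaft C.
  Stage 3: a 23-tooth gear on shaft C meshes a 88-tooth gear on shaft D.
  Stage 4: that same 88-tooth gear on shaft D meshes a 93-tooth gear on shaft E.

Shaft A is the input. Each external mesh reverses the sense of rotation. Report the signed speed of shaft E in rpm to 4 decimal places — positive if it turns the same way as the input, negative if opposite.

+577.7928 rpm (same as input, |ω| = 577.7928 rpm)

Stage 1 [18T→18T]: ω = 3421.0000×18/18 = 3421.0000 rpm, dir flips to −; running = −3421.0000
Stage 2 [56T→82T]: ω = 3421.0000×56/82 = 2336.2927 rpm, dir flips to +; running = +2336.2927
Stage 3 [23T→88T]: ω = 2336.2927×23/88 = 610.6220 rpm, dir flips to −; running = −610.6220
Stage 4 [88T→93T]: ω = 610.6220×88/93 = 577.7928 rpm, dir flips to +; running = +577.7928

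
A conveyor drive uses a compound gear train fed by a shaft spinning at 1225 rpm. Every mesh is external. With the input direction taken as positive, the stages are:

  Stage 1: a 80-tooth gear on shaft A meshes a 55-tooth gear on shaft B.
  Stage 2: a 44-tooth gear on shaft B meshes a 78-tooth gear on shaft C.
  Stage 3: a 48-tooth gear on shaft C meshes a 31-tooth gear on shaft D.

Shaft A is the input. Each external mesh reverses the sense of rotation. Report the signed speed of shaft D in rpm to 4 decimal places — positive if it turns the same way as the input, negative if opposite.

-1556.3275 rpm (opposite to input, |ω| = 1556.3275 rpm)

Stage 1 [80T→55T]: ω = 1225.0000×80/55 = 1781.8182 rpm, dir flips to −; running = −1781.8182
Stage 2 [44T→78T]: ω = 1781.8182×44/78 = 1005.1282 rpm, dir flips to +; running = +1005.1282
Stage 3 [48T→31T]: ω = 1005.1282×48/31 = 1556.3275 rpm, dir flips to −; running = −1556.3275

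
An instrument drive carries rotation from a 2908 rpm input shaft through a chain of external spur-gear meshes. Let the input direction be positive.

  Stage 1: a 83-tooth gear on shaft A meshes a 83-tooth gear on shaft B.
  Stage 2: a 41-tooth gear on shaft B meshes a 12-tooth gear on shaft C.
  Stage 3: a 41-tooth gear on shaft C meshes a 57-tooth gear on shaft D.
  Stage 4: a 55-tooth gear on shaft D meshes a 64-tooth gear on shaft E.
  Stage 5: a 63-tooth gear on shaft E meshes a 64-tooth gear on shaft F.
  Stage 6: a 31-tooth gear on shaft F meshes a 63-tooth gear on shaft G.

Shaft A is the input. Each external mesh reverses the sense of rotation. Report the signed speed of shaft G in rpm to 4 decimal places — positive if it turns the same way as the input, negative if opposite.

Stage 1 [83T→83T]: ω = 2908.0000×83/83 = 2908.0000 rpm, dir flips to −; running = −2908.0000
Stage 2 [41T→12T]: ω = 2908.0000×41/12 = 9935.6667 rpm, dir flips to +; running = +9935.6667
Stage 3 [41T→57T]: ω = 9935.6667×41/57 = 7146.7076 rpm, dir flips to −; running = −7146.7076
Stage 4 [55T→64T]: ω = 7146.7076×55/64 = 6141.7018 rpm, dir flips to +; running = +6141.7018
Stage 5 [63T→64T]: ω = 6141.7018×63/64 = 6045.7378 rpm, dir flips to −; running = −6045.7378
Stage 6 [31T→63T]: ω = 6045.7378×31/63 = 2974.8868 rpm, dir flips to +; running = +2974.8868

+2974.8868 rpm (same as input, |ω| = 2974.8868 rpm)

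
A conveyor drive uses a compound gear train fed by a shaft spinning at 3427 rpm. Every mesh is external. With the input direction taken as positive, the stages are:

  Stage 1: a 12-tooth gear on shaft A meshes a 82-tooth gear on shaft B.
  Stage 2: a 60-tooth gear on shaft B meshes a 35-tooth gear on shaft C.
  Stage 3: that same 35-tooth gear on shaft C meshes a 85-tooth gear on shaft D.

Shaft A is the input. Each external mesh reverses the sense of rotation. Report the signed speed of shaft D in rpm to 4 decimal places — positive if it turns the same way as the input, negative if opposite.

-354.0086 rpm (opposite to input, |ω| = 354.0086 rpm)

Stage 1 [12T→82T]: ω = 3427.0000×12/82 = 501.5122 rpm, dir flips to −; running = −501.5122
Stage 2 [60T→35T]: ω = 501.5122×60/35 = 859.7352 rpm, dir flips to +; running = +859.7352
Stage 3 [35T→85T]: ω = 859.7352×35/85 = 354.0086 rpm, dir flips to −; running = −354.0086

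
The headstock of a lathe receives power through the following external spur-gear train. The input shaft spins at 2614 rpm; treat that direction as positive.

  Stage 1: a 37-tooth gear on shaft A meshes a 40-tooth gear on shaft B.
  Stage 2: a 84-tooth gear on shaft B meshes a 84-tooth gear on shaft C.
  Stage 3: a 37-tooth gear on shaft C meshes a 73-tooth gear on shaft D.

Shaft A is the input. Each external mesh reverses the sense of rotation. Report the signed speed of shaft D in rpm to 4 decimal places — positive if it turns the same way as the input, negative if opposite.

Stage 1 [37T→40T]: ω = 2614.0000×37/40 = 2417.9500 rpm, dir flips to −; running = −2417.9500
Stage 2 [84T→84T]: ω = 2417.9500×84/84 = 2417.9500 rpm, dir flips to +; running = +2417.9500
Stage 3 [37T→73T]: ω = 2417.9500×37/73 = 1225.5363 rpm, dir flips to −; running = −1225.5363

-1225.5363 rpm (opposite to input, |ω| = 1225.5363 rpm)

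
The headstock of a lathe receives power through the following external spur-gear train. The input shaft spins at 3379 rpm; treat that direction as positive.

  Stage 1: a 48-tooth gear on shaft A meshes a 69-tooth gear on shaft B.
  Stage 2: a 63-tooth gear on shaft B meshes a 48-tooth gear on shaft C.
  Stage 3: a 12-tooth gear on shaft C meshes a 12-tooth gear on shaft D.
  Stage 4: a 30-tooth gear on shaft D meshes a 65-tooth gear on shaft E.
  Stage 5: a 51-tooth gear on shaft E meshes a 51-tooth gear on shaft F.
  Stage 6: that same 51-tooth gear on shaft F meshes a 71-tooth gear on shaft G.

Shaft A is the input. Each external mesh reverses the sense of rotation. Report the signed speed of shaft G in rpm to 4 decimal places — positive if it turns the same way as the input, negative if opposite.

Stage 1 [48T→69T]: ω = 3379.0000×48/69 = 2350.6087 rpm, dir flips to −; running = −2350.6087
Stage 2 [63T→48T]: ω = 2350.6087×63/48 = 3085.1739 rpm, dir flips to +; running = +3085.1739
Stage 3 [12T→12T]: ω = 3085.1739×12/12 = 3085.1739 rpm, dir flips to −; running = −3085.1739
Stage 4 [30T→65T]: ω = 3085.1739×30/65 = 1423.9264 rpm, dir flips to +; running = +1423.9264
Stage 5 [51T→51T]: ω = 1423.9264×51/51 = 1423.9264 rpm, dir flips to −; running = −1423.9264
Stage 6 [51T→71T]: ω = 1423.9264×51/71 = 1022.8204 rpm, dir flips to +; running = +1022.8204

+1022.8204 rpm (same as input, |ω| = 1022.8204 rpm)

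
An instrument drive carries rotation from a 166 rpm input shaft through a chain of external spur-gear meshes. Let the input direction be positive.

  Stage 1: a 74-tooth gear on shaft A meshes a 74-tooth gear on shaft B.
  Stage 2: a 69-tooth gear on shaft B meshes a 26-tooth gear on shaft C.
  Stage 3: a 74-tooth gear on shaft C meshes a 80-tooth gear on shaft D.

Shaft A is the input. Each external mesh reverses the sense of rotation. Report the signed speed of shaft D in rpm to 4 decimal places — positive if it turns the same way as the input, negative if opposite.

-407.4981 rpm (opposite to input, |ω| = 407.4981 rpm)

Stage 1 [74T→74T]: ω = 166.0000×74/74 = 166.0000 rpm, dir flips to −; running = −166.0000
Stage 2 [69T→26T]: ω = 166.0000×69/26 = 440.5385 rpm, dir flips to +; running = +440.5385
Stage 3 [74T→80T]: ω = 440.5385×74/80 = 407.4981 rpm, dir flips to −; running = −407.4981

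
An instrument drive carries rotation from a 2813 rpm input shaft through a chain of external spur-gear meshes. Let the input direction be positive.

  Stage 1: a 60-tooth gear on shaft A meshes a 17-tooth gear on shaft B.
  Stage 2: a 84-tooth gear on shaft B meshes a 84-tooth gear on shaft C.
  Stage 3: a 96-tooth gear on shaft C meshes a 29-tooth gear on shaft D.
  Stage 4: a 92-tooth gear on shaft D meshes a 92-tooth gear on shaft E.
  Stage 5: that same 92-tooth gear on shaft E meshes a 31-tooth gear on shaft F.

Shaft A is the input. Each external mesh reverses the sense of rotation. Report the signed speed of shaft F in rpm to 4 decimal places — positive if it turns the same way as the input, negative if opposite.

Stage 1 [60T→17T]: ω = 2813.0000×60/17 = 9928.2353 rpm, dir flips to −; running = −9928.2353
Stage 2 [84T→84T]: ω = 9928.2353×84/84 = 9928.2353 rpm, dir flips to +; running = +9928.2353
Stage 3 [96T→29T]: ω = 9928.2353×96/29 = 32865.8824 rpm, dir flips to −; running = −32865.8824
Stage 4 [92T→92T]: ω = 32865.8824×92/92 = 32865.8824 rpm, dir flips to +; running = +32865.8824
Stage 5 [92T→31T]: ω = 32865.8824×92/31 = 97537.4573 rpm, dir flips to −; running = −97537.4573

-97537.4573 rpm (opposite to input, |ω| = 97537.4573 rpm)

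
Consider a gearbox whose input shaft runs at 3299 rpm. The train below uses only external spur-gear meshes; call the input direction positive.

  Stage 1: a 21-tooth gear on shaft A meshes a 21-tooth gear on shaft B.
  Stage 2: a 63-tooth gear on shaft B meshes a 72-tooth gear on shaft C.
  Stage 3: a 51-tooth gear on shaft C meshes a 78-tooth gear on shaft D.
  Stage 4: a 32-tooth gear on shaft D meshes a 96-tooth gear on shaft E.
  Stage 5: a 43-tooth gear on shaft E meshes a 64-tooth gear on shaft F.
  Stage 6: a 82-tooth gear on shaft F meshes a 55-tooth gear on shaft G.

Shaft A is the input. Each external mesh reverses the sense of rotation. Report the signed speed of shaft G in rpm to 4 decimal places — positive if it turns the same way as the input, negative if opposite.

+630.2086 rpm (same as input, |ω| = 630.2086 rpm)

Stage 1 [21T→21T]: ω = 3299.0000×21/21 = 3299.0000 rpm, dir flips to −; running = −3299.0000
Stage 2 [63T→72T]: ω = 3299.0000×63/72 = 2886.6250 rpm, dir flips to +; running = +2886.6250
Stage 3 [51T→78T]: ω = 2886.6250×51/78 = 1887.4087 rpm, dir flips to −; running = −1887.4087
Stage 4 [32T→96T]: ω = 1887.4087×32/96 = 629.1362 rpm, dir flips to +; running = +629.1362
Stage 5 [43T→64T]: ω = 629.1362×43/64 = 422.7009 rpm, dir flips to −; running = −422.7009
Stage 6 [82T→55T]: ω = 422.7009×82/55 = 630.2086 rpm, dir flips to +; running = +630.2086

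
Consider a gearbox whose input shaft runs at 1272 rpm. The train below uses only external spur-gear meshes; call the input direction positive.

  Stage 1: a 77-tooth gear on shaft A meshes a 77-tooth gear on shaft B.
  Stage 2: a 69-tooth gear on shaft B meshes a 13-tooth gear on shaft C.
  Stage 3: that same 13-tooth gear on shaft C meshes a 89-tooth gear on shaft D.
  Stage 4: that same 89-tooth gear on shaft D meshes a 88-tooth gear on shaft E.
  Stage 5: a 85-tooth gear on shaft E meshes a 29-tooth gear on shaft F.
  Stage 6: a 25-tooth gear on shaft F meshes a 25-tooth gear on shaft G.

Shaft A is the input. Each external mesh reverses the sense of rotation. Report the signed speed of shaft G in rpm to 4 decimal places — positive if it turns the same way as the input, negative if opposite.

+2923.3072 rpm (same as input, |ω| = 2923.3072 rpm)

Stage 1 [77T→77T]: ω = 1272.0000×77/77 = 1272.0000 rpm, dir flips to −; running = −1272.0000
Stage 2 [69T→13T]: ω = 1272.0000×69/13 = 6751.3846 rpm, dir flips to +; running = +6751.3846
Stage 3 [13T→89T]: ω = 6751.3846×13/89 = 986.1573 rpm, dir flips to −; running = −986.1573
Stage 4 [89T→88T]: ω = 986.1573×89/88 = 997.3636 rpm, dir flips to +; running = +997.3636
Stage 5 [85T→29T]: ω = 997.3636×85/29 = 2923.3072 rpm, dir flips to −; running = −2923.3072
Stage 6 [25T→25T]: ω = 2923.3072×25/25 = 2923.3072 rpm, dir flips to +; running = +2923.3072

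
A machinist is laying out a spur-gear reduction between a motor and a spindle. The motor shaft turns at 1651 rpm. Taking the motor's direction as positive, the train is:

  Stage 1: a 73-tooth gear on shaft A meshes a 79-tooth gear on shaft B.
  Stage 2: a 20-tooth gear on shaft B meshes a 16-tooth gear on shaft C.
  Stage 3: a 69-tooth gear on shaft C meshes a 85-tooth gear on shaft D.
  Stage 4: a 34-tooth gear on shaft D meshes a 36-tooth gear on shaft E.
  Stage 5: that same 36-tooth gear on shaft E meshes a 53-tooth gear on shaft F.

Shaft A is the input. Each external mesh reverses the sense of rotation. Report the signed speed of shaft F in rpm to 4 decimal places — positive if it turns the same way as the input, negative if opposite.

-993.0842 rpm (opposite to input, |ω| = 993.0842 rpm)

Stage 1 [73T→79T]: ω = 1651.0000×73/79 = 1525.6076 rpm, dir flips to −; running = −1525.6076
Stage 2 [20T→16T]: ω = 1525.6076×20/16 = 1907.0095 rpm, dir flips to +; running = +1907.0095
Stage 3 [69T→85T]: ω = 1907.0095×69/85 = 1548.0430 rpm, dir flips to −; running = −1548.0430
Stage 4 [34T→36T]: ω = 1548.0430×34/36 = 1462.0406 rpm, dir flips to +; running = +1462.0406
Stage 5 [36T→53T]: ω = 1462.0406×36/53 = 993.0842 rpm, dir flips to −; running = −993.0842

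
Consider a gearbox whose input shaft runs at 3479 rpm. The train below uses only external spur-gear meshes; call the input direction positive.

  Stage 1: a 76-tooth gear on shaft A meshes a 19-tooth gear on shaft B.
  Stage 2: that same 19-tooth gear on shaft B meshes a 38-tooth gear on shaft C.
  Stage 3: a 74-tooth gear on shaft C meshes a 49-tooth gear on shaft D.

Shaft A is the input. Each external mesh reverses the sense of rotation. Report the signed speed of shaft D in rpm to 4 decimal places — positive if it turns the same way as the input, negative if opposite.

-10508.0000 rpm (opposite to input, |ω| = 10508.0000 rpm)

Stage 1 [76T→19T]: ω = 3479.0000×76/19 = 13916.0000 rpm, dir flips to −; running = −13916.0000
Stage 2 [19T→38T]: ω = 13916.0000×19/38 = 6958.0000 rpm, dir flips to +; running = +6958.0000
Stage 3 [74T→49T]: ω = 6958.0000×74/49 = 10508.0000 rpm, dir flips to −; running = −10508.0000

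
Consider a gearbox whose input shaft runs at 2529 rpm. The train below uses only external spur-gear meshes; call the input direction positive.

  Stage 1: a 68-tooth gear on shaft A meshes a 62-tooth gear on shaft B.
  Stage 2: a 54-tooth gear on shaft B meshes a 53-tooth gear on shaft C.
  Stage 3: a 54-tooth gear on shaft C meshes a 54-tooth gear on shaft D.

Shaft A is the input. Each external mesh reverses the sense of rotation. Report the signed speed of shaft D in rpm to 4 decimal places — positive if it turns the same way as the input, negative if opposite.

Stage 1 [68T→62T]: ω = 2529.0000×68/62 = 2773.7419 rpm, dir flips to −; running = −2773.7419
Stage 2 [54T→53T]: ω = 2773.7419×54/53 = 2826.0767 rpm, dir flips to +; running = +2826.0767
Stage 3 [54T→54T]: ω = 2826.0767×54/54 = 2826.0767 rpm, dir flips to −; running = −2826.0767

-2826.0767 rpm (opposite to input, |ω| = 2826.0767 rpm)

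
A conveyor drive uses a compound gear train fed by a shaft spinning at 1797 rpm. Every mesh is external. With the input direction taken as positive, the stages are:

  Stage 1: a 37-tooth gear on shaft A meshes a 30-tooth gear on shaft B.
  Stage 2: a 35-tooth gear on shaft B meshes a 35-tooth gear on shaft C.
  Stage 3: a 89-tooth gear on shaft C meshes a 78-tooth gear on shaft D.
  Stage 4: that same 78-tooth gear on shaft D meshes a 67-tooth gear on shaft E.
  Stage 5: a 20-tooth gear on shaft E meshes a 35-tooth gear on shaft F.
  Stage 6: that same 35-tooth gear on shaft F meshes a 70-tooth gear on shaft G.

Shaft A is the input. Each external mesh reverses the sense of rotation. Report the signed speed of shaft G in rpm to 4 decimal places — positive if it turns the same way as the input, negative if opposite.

Stage 1 [37T→30T]: ω = 1797.0000×37/30 = 2216.3000 rpm, dir flips to −; running = −2216.3000
Stage 2 [35T→35T]: ω = 2216.3000×35/35 = 2216.3000 rpm, dir flips to +; running = +2216.3000
Stage 3 [89T→78T]: ω = 2216.3000×89/78 = 2528.8551 rpm, dir flips to −; running = −2528.8551
Stage 4 [78T→67T]: ω = 2528.8551×78/67 = 2944.0403 rpm, dir flips to +; running = +2944.0403
Stage 5 [20T→35T]: ω = 2944.0403×20/35 = 1682.3087 rpm, dir flips to −; running = −1682.3087
Stage 6 [35T→70T]: ω = 1682.3087×35/70 = 841.1544 rpm, dir flips to +; running = +841.1544

+841.1544 rpm (same as input, |ω| = 841.1544 rpm)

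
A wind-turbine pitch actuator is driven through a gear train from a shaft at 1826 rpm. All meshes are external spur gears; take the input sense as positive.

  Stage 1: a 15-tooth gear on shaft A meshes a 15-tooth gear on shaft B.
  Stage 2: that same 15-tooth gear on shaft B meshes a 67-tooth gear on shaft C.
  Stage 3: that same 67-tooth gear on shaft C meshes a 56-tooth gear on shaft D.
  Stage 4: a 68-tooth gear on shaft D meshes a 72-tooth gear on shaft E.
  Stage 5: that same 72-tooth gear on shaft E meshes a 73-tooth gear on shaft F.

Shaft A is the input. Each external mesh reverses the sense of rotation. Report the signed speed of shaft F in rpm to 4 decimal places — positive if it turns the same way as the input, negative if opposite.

-455.6067 rpm (opposite to input, |ω| = 455.6067 rpm)

Stage 1 [15T→15T]: ω = 1826.0000×15/15 = 1826.0000 rpm, dir flips to −; running = −1826.0000
Stage 2 [15T→67T]: ω = 1826.0000×15/67 = 408.8060 rpm, dir flips to +; running = +408.8060
Stage 3 [67T→56T]: ω = 408.8060×67/56 = 489.1071 rpm, dir flips to −; running = −489.1071
Stage 4 [68T→72T]: ω = 489.1071×68/72 = 461.9345 rpm, dir flips to +; running = +461.9345
Stage 5 [72T→73T]: ω = 461.9345×72/73 = 455.6067 rpm, dir flips to −; running = −455.6067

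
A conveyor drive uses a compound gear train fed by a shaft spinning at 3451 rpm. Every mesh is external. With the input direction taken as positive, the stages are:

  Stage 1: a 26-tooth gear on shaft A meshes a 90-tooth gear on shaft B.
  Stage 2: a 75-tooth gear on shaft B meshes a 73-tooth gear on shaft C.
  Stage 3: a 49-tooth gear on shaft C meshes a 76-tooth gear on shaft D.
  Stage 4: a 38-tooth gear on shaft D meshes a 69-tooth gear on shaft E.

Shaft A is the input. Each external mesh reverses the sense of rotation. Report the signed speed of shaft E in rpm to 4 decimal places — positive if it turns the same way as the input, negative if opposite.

+363.6899 rpm (same as input, |ω| = 363.6899 rpm)

Stage 1 [26T→90T]: ω = 3451.0000×26/90 = 996.9556 rpm, dir flips to −; running = −996.9556
Stage 2 [75T→73T]: ω = 996.9556×75/73 = 1024.2694 rpm, dir flips to +; running = +1024.2694
Stage 3 [49T→76T]: ω = 1024.2694×49/76 = 660.3842 rpm, dir flips to −; running = −660.3842
Stage 4 [38T→69T]: ω = 660.3842×38/69 = 363.6899 rpm, dir flips to +; running = +363.6899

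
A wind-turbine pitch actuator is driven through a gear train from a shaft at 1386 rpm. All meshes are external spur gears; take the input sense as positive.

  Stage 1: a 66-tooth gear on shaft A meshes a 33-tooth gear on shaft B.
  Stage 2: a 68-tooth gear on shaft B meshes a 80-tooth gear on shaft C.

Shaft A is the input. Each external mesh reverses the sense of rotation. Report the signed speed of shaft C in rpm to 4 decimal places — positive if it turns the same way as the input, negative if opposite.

Stage 1 [66T→33T]: ω = 1386.0000×66/33 = 2772.0000 rpm, dir flips to −; running = −2772.0000
Stage 2 [68T→80T]: ω = 2772.0000×68/80 = 2356.2000 rpm, dir flips to +; running = +2356.2000

+2356.2000 rpm (same as input, |ω| = 2356.2000 rpm)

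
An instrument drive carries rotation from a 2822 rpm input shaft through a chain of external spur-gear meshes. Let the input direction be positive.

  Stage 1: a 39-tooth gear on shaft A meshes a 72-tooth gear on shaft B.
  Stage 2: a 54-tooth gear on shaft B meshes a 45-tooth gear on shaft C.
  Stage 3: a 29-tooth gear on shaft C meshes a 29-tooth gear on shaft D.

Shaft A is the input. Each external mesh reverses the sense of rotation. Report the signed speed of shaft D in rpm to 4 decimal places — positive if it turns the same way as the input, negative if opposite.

Stage 1 [39T→72T]: ω = 2822.0000×39/72 = 1528.5833 rpm, dir flips to −; running = −1528.5833
Stage 2 [54T→45T]: ω = 1528.5833×54/45 = 1834.3000 rpm, dir flips to +; running = +1834.3000
Stage 3 [29T→29T]: ω = 1834.3000×29/29 = 1834.3000 rpm, dir flips to −; running = −1834.3000

-1834.3000 rpm (opposite to input, |ω| = 1834.3000 rpm)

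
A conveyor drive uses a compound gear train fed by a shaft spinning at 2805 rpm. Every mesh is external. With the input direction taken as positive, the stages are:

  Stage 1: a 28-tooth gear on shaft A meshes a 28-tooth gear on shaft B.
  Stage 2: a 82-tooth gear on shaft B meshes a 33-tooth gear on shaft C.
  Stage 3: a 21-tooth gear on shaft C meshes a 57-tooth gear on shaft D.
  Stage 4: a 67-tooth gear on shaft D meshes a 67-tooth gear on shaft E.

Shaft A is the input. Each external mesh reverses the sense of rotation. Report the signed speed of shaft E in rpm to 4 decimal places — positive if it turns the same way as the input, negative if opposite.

Stage 1 [28T→28T]: ω = 2805.0000×28/28 = 2805.0000 rpm, dir flips to −; running = −2805.0000
Stage 2 [82T→33T]: ω = 2805.0000×82/33 = 6970.0000 rpm, dir flips to +; running = +6970.0000
Stage 3 [21T→57T]: ω = 6970.0000×21/57 = 2567.8947 rpm, dir flips to −; running = −2567.8947
Stage 4 [67T→67T]: ω = 2567.8947×67/67 = 2567.8947 rpm, dir flips to +; running = +2567.8947

+2567.8947 rpm (same as input, |ω| = 2567.8947 rpm)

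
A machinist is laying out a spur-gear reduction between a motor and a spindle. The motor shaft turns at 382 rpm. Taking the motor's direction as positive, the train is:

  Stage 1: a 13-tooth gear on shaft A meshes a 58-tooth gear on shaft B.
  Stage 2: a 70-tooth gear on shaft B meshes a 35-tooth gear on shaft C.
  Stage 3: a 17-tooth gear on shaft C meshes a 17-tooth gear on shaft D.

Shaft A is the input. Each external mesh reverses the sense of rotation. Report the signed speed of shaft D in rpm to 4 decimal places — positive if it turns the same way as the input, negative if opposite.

Stage 1 [13T→58T]: ω = 382.0000×13/58 = 85.6207 rpm, dir flips to −; running = −85.6207
Stage 2 [70T→35T]: ω = 85.6207×70/35 = 171.2414 rpm, dir flips to +; running = +171.2414
Stage 3 [17T→17T]: ω = 171.2414×17/17 = 171.2414 rpm, dir flips to −; running = −171.2414

-171.2414 rpm (opposite to input, |ω| = 171.2414 rpm)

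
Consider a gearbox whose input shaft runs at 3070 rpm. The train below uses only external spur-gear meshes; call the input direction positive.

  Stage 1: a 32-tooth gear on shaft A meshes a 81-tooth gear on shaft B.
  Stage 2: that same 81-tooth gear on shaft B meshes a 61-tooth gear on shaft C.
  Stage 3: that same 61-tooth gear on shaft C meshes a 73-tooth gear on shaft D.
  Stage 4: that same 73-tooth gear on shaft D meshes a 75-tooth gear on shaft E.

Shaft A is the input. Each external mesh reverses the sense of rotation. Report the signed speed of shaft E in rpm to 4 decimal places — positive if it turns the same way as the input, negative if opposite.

Stage 1 [32T→81T]: ω = 3070.0000×32/81 = 1212.8395 rpm, dir flips to −; running = −1212.8395
Stage 2 [81T→61T]: ω = 1212.8395×81/61 = 1610.4918 rpm, dir flips to +; running = +1610.4918
Stage 3 [61T→73T]: ω = 1610.4918×61/73 = 1345.7534 rpm, dir flips to −; running = −1345.7534
Stage 4 [73T→75T]: ω = 1345.7534×73/75 = 1309.8667 rpm, dir flips to +; running = +1309.8667

+1309.8667 rpm (same as input, |ω| = 1309.8667 rpm)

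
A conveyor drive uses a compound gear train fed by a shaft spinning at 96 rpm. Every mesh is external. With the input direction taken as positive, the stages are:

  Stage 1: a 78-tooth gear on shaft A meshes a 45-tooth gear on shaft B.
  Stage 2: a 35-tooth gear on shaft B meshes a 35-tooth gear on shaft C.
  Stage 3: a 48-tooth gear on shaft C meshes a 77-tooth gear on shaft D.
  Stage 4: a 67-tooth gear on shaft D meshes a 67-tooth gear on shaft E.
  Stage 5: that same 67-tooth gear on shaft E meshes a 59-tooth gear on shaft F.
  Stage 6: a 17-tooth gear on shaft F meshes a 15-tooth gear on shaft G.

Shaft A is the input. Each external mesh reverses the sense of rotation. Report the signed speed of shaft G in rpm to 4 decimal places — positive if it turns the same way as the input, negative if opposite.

Stage 1 [78T→45T]: ω = 96.0000×78/45 = 166.4000 rpm, dir flips to −; running = −166.4000
Stage 2 [35T→35T]: ω = 166.4000×35/35 = 166.4000 rpm, dir flips to +; running = +166.4000
Stage 3 [48T→77T]: ω = 166.4000×48/77 = 103.7299 rpm, dir flips to −; running = −103.7299
Stage 4 [67T→67T]: ω = 103.7299×67/67 = 103.7299 rpm, dir flips to +; running = +103.7299
Stage 5 [67T→59T]: ω = 103.7299×67/59 = 117.7949 rpm, dir flips to −; running = −117.7949
Stage 6 [17T→15T]: ω = 117.7949×17/15 = 133.5009 rpm, dir flips to +; running = +133.5009

+133.5009 rpm (same as input, |ω| = 133.5009 rpm)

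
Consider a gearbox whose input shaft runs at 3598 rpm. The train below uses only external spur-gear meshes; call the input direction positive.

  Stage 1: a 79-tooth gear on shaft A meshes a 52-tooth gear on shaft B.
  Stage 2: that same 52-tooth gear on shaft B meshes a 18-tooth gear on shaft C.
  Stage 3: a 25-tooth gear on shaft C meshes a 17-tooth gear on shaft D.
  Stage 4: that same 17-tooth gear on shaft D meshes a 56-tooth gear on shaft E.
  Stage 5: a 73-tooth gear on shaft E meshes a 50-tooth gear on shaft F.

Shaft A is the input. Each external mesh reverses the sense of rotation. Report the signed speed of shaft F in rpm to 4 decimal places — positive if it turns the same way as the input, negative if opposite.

-10292.4931 rpm (opposite to input, |ω| = 10292.4931 rpm)

Stage 1 [79T→52T]: ω = 3598.0000×79/52 = 5466.1923 rpm, dir flips to −; running = −5466.1923
Stage 2 [52T→18T]: ω = 5466.1923×52/18 = 15791.2222 rpm, dir flips to +; running = +15791.2222
Stage 3 [25T→17T]: ω = 15791.2222×25/17 = 23222.3856 rpm, dir flips to −; running = −23222.3856
Stage 4 [17T→56T]: ω = 23222.3856×17/56 = 7049.6528 rpm, dir flips to +; running = +7049.6528
Stage 5 [73T→50T]: ω = 7049.6528×73/50 = 10292.4931 rpm, dir flips to −; running = −10292.4931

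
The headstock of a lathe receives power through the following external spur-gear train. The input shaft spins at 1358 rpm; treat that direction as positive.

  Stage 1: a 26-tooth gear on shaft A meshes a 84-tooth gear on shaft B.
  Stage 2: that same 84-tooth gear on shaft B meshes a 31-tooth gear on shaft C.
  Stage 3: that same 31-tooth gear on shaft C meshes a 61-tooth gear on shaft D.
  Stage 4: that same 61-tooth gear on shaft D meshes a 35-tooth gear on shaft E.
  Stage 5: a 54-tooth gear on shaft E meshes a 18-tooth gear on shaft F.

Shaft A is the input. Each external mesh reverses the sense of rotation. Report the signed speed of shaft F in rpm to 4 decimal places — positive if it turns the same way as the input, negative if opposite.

-3026.4000 rpm (opposite to input, |ω| = 3026.4000 rpm)

Stage 1 [26T→84T]: ω = 1358.0000×26/84 = 420.3333 rpm, dir flips to −; running = −420.3333
Stage 2 [84T→31T]: ω = 420.3333×84/31 = 1138.9677 rpm, dir flips to +; running = +1138.9677
Stage 3 [31T→61T]: ω = 1138.9677×31/61 = 578.8197 rpm, dir flips to −; running = −578.8197
Stage 4 [61T→35T]: ω = 578.8197×61/35 = 1008.8000 rpm, dir flips to +; running = +1008.8000
Stage 5 [54T→18T]: ω = 1008.8000×54/18 = 3026.4000 rpm, dir flips to −; running = −3026.4000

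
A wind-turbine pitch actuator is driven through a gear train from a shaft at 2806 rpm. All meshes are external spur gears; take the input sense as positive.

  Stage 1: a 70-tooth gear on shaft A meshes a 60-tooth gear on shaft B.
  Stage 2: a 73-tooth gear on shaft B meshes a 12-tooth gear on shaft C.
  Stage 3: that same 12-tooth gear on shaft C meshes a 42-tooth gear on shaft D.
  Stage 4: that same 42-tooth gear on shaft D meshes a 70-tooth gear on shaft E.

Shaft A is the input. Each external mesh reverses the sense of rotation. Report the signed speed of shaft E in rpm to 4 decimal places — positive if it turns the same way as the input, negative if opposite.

+3413.9667 rpm (same as input, |ω| = 3413.9667 rpm)

Stage 1 [70T→60T]: ω = 2806.0000×70/60 = 3273.6667 rpm, dir flips to −; running = −3273.6667
Stage 2 [73T→12T]: ω = 3273.6667×73/12 = 19914.8056 rpm, dir flips to +; running = +19914.8056
Stage 3 [12T→42T]: ω = 19914.8056×12/42 = 5689.9444 rpm, dir flips to −; running = −5689.9444
Stage 4 [42T→70T]: ω = 5689.9444×42/70 = 3413.9667 rpm, dir flips to +; running = +3413.9667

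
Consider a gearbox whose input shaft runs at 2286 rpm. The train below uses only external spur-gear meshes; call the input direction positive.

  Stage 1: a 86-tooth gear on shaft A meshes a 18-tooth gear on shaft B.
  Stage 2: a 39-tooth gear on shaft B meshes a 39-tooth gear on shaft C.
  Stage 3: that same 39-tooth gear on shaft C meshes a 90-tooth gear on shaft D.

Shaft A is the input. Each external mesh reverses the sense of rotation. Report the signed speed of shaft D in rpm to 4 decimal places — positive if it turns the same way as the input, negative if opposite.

Stage 1 [86T→18T]: ω = 2286.0000×86/18 = 10922.0000 rpm, dir flips to −; running = −10922.0000
Stage 2 [39T→39T]: ω = 10922.0000×39/39 = 10922.0000 rpm, dir flips to +; running = +10922.0000
Stage 3 [39T→90T]: ω = 10922.0000×39/90 = 4732.8667 rpm, dir flips to −; running = −4732.8667

-4732.8667 rpm (opposite to input, |ω| = 4732.8667 rpm)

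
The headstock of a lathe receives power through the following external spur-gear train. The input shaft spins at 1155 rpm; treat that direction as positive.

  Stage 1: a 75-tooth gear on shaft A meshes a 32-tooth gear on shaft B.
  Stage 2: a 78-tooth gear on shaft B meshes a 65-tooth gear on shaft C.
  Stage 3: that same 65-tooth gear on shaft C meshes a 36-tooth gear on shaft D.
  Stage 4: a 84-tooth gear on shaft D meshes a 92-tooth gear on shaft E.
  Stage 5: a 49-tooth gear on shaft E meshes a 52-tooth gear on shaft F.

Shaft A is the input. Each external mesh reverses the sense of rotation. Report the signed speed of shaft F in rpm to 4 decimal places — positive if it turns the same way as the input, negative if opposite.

-5046.2593 rpm (opposite to input, |ω| = 5046.2593 rpm)

Stage 1 [75T→32T]: ω = 1155.0000×75/32 = 2707.0312 rpm, dir flips to −; running = −2707.0312
Stage 2 [78T→65T]: ω = 2707.0312×78/65 = 3248.4375 rpm, dir flips to +; running = +3248.4375
Stage 3 [65T→36T]: ω = 3248.4375×65/36 = 5865.2344 rpm, dir flips to −; running = −5865.2344
Stage 4 [84T→92T]: ω = 5865.2344×84/92 = 5355.2140 rpm, dir flips to +; running = +5355.2140
Stage 5 [49T→52T]: ω = 5355.2140×49/52 = 5046.2593 rpm, dir flips to −; running = −5046.2593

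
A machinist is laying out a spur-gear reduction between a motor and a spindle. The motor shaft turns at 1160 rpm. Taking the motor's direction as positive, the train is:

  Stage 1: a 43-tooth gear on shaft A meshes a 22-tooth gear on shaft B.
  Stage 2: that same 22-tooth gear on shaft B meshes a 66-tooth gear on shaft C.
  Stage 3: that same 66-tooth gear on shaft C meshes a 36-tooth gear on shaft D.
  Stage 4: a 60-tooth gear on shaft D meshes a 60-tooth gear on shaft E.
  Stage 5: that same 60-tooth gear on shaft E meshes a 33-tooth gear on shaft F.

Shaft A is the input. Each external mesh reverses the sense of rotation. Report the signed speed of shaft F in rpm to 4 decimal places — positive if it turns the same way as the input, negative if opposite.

-2519.1919 rpm (opposite to input, |ω| = 2519.1919 rpm)

Stage 1 [43T→22T]: ω = 1160.0000×43/22 = 2267.2727 rpm, dir flips to −; running = −2267.2727
Stage 2 [22T→66T]: ω = 2267.2727×22/66 = 755.7576 rpm, dir flips to +; running = +755.7576
Stage 3 [66T→36T]: ω = 755.7576×66/36 = 1385.5556 rpm, dir flips to −; running = −1385.5556
Stage 4 [60T→60T]: ω = 1385.5556×60/60 = 1385.5556 rpm, dir flips to +; running = +1385.5556
Stage 5 [60T→33T]: ω = 1385.5556×60/33 = 2519.1919 rpm, dir flips to −; running = −2519.1919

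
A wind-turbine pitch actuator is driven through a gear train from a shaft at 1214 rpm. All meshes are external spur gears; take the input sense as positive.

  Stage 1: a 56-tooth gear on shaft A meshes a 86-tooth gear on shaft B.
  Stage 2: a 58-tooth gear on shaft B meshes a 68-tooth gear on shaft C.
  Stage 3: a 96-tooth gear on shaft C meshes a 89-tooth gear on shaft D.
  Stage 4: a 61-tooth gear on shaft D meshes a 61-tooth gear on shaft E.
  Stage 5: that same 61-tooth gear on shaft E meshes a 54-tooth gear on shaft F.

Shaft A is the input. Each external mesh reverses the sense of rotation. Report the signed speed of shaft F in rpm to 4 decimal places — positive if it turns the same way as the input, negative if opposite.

-821.5701 rpm (opposite to input, |ω| = 821.5701 rpm)

Stage 1 [56T→86T]: ω = 1214.0000×56/86 = 790.5116 rpm, dir flips to −; running = −790.5116
Stage 2 [58T→68T]: ω = 790.5116×58/68 = 674.2599 rpm, dir flips to +; running = +674.2599
Stage 3 [96T→89T]: ω = 674.2599×96/89 = 727.2916 rpm, dir flips to −; running = −727.2916
Stage 4 [61T→61T]: ω = 727.2916×61/61 = 727.2916 rpm, dir flips to +; running = +727.2916
Stage 5 [61T→54T]: ω = 727.2916×61/54 = 821.5701 rpm, dir flips to −; running = −821.5701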